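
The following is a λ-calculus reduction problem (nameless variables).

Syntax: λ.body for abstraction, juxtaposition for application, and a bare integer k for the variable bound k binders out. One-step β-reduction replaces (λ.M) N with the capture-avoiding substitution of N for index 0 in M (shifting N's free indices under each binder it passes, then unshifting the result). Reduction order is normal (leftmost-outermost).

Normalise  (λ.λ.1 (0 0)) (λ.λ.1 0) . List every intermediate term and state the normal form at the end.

Answer: normal form = λ.λ.1 1 0  (in 2 steps)

Derivation:
  start: (λ.λ.1 (0 0)) (λ.λ.1 0)
  →1  λ.(λ.λ.1 0) (0 0)
  →2  λ.λ.1 1 0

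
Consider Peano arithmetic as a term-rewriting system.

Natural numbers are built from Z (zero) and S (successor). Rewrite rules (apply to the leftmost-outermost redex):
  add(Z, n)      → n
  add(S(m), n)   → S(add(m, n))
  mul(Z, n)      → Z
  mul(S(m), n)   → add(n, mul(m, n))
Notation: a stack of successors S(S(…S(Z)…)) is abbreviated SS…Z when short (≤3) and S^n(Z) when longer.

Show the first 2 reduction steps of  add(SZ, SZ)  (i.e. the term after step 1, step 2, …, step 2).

Answer: after 2 steps: SSZ

Reduction:
  start: add(SZ, SZ)
  step 1: S(add(Z, SZ))
  step 2: SSZ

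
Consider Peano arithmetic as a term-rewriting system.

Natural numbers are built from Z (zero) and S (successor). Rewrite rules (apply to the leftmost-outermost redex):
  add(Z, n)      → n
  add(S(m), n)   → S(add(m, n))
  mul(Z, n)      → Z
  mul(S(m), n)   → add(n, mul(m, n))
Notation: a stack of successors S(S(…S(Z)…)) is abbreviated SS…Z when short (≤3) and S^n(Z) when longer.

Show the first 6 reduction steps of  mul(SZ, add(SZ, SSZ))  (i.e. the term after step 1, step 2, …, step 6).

Answer: after 6 steps: S(S(S(add(Z, mul(Z, add(SZ, SSZ))))))

Reduction:
  start: mul(SZ, add(SZ, SSZ))
  [1] add(add(SZ, SSZ), mul(Z, add(SZ, SSZ)))
  [2] add(S(add(Z, SSZ)), mul(Z, add(SZ, SSZ)))
  [3] S(add(add(Z, SSZ), mul(Z, add(SZ, SSZ))))
  [4] S(add(SSZ, mul(Z, add(SZ, SSZ))))
  [5] S(S(add(SZ, mul(Z, add(SZ, SSZ)))))
  [6] S(S(S(add(Z, mul(Z, add(SZ, SSZ))))))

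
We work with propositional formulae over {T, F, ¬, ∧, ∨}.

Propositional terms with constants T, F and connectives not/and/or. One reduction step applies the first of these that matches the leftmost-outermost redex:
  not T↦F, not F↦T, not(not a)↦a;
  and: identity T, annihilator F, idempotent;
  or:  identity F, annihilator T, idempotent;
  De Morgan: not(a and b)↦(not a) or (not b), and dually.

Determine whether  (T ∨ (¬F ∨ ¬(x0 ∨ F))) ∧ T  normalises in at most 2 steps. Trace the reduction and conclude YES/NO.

  start: (T ∨ (¬F ∨ ¬(x0 ∨ F))) ∧ T
  [1] T ∨ (¬F ∨ ¬(x0 ∨ F))
  [2] T

Answer: YES — reaches normal form T in 2 ≤ 2 steps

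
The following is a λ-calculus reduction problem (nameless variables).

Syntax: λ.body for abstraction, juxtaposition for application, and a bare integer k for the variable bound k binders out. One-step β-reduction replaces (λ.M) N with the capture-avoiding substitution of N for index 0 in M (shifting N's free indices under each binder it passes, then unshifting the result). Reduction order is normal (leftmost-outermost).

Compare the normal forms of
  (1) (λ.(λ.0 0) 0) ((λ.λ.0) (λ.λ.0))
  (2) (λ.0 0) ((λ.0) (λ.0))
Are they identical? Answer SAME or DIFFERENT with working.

Answer: SAME — A ⇓ λ.0, B ⇓ λ.0

Derivation:
Term A:
  start: (λ.(λ.0 0) 0) ((λ.λ.0) (λ.λ.0))
  [1] (λ.0 0) ((λ.λ.0) (λ.λ.0))
  [2] (λ.λ.0) (λ.λ.0) ((λ.λ.0) (λ.λ.0))
  [3] (λ.0) ((λ.λ.0) (λ.λ.0))
  [4] (λ.λ.0) (λ.λ.0)
  [5] λ.0

Term B:
  start: (λ.0 0) ((λ.0) (λ.0))
  [1] (λ.0) (λ.0) ((λ.0) (λ.0))
  [2] (λ.0) ((λ.0) (λ.0))
  [3] (λ.0) (λ.0)
  [4] λ.0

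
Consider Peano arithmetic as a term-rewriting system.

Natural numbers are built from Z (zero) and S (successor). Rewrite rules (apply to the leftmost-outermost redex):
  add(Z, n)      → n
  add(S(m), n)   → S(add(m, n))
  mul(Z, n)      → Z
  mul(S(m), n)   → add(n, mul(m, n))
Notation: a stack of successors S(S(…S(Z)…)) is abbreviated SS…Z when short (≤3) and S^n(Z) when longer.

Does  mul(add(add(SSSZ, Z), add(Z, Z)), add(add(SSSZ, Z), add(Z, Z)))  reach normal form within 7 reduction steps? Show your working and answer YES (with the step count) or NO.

Answer: NO — after 7 steps the term is S(add(add(S(add(SZ, Z)), add(Z, Z)), mul(add(add(SSZ, Z), add(Z, Z)), add(add(SSSZ, Z), add(Z, Z))))), not yet normal

Derivation:
  start: mul(add(add(SSSZ, Z), add(Z, Z)), add(add(SSSZ, Z), add(Z, Z)))
  [1] mul(add(S(add(SSZ, Z)), add(Z, Z)), add(add(SSSZ, Z), add(Z, Z)))
  [2] mul(S(add(add(SSZ, Z), add(Z, Z))), add(add(SSSZ, Z), add(Z, Z)))
  [3] add(add(add(SSSZ, Z), add(Z, Z)), mul(add(add(SSZ, Z), add(Z, Z)), add(add(SSSZ, Z), add(Z, Z))))
  [4] add(add(S(add(SSZ, Z)), add(Z, Z)), mul(add(add(SSZ, Z), add(Z, Z)), add(add(SSSZ, Z), add(Z, Z))))
  [5] add(S(add(add(SSZ, Z), add(Z, Z))), mul(add(add(SSZ, Z), add(Z, Z)), add(add(SSSZ, Z), add(Z, Z))))
  [6] S(add(add(add(SSZ, Z), add(Z, Z)), mul(add(add(SSZ, Z), add(Z, Z)), add(add(SSSZ, Z), add(Z, Z)))))
  [7] S(add(add(S(add(SZ, Z)), add(Z, Z)), mul(add(add(SSZ, Z), add(Z, Z)), add(add(SSSZ, Z), add(Z, Z)))))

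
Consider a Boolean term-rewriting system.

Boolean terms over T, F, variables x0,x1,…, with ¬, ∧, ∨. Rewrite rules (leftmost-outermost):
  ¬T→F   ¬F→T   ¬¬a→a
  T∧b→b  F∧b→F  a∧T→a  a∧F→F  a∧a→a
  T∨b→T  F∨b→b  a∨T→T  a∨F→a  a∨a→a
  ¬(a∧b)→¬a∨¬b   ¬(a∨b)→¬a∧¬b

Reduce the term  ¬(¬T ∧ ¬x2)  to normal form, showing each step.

  start: ¬(¬T ∧ ¬x2)
  [1] ¬¬T ∨ ¬¬x2
  [2] T ∨ ¬¬x2
  [3] T

Answer: normal form = T  (in 3 steps)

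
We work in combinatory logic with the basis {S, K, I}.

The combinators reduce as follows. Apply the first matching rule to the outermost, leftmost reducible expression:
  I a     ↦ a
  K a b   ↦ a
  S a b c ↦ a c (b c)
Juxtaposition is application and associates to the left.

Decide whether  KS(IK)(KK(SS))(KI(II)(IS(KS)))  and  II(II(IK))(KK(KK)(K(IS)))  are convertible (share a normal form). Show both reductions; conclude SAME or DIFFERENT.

Answer: DIFFERENT — A ⇓ SK(S(KS)), B ⇓ K(K(KS))

Working:
Term A:
  start: KS(IK)(KK(SS))(KI(II)(IS(KS)))
  step 1: S(KK(SS))(KI(II)(IS(KS)))
  step 2: SK(KI(II)(IS(KS)))
  step 3: SK(I(IS(KS)))
  step 4: SK(IS(KS))
  step 5: SK(S(KS))

Term B:
  start: II(II(IK))(KK(KK)(K(IS)))
  step 1: I(II(IK))(KK(KK)(K(IS)))
  step 2: II(IK)(KK(KK)(K(IS)))
  step 3: I(IK)(KK(KK)(K(IS)))
  step 4: IK(KK(KK)(K(IS)))
  step 5: K(KK(KK)(K(IS)))
  step 6: K(K(K(IS)))
  step 7: K(K(KS))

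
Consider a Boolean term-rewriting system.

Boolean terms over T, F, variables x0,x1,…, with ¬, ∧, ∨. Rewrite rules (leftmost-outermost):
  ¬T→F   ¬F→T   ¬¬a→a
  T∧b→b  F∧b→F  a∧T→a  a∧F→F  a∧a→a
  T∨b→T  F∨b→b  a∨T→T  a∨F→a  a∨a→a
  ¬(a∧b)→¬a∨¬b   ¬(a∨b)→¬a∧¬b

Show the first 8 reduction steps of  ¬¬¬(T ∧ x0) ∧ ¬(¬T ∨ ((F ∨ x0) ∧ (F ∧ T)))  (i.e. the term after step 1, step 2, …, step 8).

Answer: after 8 steps: ¬x0 ∧ (¬(F ∨ x0) ∨ ¬(F ∧ T))

Derivation:
  start: ¬¬¬(T ∧ x0) ∧ ¬(¬T ∨ ((F ∨ x0) ∧ (F ∧ T)))
  →1  ¬(T ∧ x0) ∧ ¬(¬T ∨ ((F ∨ x0) ∧ (F ∧ T)))
  →2  (¬T ∨ ¬x0) ∧ ¬(¬T ∨ ((F ∨ x0) ∧ (F ∧ T)))
  →3  (F ∨ ¬x0) ∧ ¬(¬T ∨ ((F ∨ x0) ∧ (F ∧ T)))
  →4  ¬x0 ∧ ¬(¬T ∨ ((F ∨ x0) ∧ (F ∧ T)))
  →5  ¬x0 ∧ (¬¬T ∧ ¬((F ∨ x0) ∧ (F ∧ T)))
  →6  ¬x0 ∧ (T ∧ ¬((F ∨ x0) ∧ (F ∧ T)))
  →7  ¬x0 ∧ ¬((F ∨ x0) ∧ (F ∧ T))
  →8  ¬x0 ∧ (¬(F ∨ x0) ∨ ¬(F ∧ T))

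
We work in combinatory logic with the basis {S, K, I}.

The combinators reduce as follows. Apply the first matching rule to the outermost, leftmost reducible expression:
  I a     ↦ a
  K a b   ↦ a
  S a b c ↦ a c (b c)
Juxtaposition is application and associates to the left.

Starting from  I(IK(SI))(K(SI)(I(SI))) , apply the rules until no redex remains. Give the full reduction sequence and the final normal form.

Answer: normal form = SI  (in 3 steps)

Working:
  start: I(IK(SI))(K(SI)(I(SI)))
  [1] IK(SI)(K(SI)(I(SI)))
  [2] K(SI)(K(SI)(I(SI)))
  [3] SI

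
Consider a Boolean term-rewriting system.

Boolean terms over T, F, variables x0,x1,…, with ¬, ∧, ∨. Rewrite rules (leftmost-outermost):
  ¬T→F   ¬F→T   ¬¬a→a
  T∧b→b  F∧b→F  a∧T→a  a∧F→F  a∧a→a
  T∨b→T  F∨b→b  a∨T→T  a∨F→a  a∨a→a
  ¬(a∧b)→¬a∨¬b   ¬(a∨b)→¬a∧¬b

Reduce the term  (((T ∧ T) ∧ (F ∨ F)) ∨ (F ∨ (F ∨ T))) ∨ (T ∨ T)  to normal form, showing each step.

  start: (((T ∧ T) ∧ (F ∨ F)) ∨ (F ∨ (F ∨ T))) ∨ (T ∨ T)
  [1] ((T ∧ (F ∨ F)) ∨ (F ∨ (F ∨ T))) ∨ (T ∨ T)
  [2] ((F ∨ F) ∨ (F ∨ (F ∨ T))) ∨ (T ∨ T)
  [3] (F ∨ (F ∨ (F ∨ T))) ∨ (T ∨ T)
  [4] (F ∨ (F ∨ T)) ∨ (T ∨ T)
  [5] (F ∨ T) ∨ (T ∨ T)
  [6] T ∨ (T ∨ T)
  [7] T

Answer: normal form = T  (in 7 steps)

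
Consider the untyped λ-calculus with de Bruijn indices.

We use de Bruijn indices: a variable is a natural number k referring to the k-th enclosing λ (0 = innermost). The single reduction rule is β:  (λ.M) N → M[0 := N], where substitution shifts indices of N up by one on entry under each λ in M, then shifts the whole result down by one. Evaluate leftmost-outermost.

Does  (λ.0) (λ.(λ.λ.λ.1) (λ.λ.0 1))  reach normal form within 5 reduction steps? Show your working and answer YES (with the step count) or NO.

  start: (λ.0) (λ.(λ.λ.λ.1) (λ.λ.0 1))
  step 1: λ.(λ.λ.λ.1) (λ.λ.0 1)
  step 2: λ.λ.λ.1

Answer: YES — reaches normal form λ.λ.λ.1 in 2 ≤ 5 steps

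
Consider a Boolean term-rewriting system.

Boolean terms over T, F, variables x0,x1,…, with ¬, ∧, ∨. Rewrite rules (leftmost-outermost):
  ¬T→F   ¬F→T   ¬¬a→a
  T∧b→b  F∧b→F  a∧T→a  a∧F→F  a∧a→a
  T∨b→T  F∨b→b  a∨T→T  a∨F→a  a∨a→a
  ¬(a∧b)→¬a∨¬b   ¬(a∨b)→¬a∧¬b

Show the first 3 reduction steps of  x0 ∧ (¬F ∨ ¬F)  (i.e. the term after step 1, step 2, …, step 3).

Answer: after 3 steps: x0

Working:
  start: x0 ∧ (¬F ∨ ¬F)
  [1] x0 ∧ ¬F
  [2] x0 ∧ T
  [3] x0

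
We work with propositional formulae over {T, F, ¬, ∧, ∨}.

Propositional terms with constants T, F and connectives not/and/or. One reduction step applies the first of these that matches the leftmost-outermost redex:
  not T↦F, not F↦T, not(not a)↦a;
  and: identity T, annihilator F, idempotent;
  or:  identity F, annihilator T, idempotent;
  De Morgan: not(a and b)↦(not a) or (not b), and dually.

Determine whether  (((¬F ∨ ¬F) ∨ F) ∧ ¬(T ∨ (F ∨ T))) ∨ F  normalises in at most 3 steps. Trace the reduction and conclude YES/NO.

Answer: NO — after 3 steps the term is ¬F ∧ ¬(T ∨ (F ∨ T)), not yet normal

Reduction:
  start: (((¬F ∨ ¬F) ∨ F) ∧ ¬(T ∨ (F ∨ T))) ∨ F
  step 1: ((¬F ∨ ¬F) ∨ F) ∧ ¬(T ∨ (F ∨ T))
  step 2: (¬F ∨ ¬F) ∧ ¬(T ∨ (F ∨ T))
  step 3: ¬F ∧ ¬(T ∨ (F ∨ T))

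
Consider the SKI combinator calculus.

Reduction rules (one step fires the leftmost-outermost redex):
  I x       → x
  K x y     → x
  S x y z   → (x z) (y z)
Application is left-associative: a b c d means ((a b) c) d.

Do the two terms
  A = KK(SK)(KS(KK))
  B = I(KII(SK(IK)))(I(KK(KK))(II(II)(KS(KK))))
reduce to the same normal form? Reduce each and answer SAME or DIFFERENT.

Term A:
  start: KK(SK)(KS(KK))
  [1] K(KS(KK))
  [2] KS

Term B:
  start: I(KII(SK(IK)))(I(KK(KK))(II(II)(KS(KK))))
  [1] KII(SK(IK))(I(KK(KK))(II(II)(KS(KK))))
  [2] I(SK(IK))(I(KK(KK))(II(II)(KS(KK))))
  [3] SK(IK)(I(KK(KK))(II(II)(KS(KK))))
  [4] K(I(KK(KK))(II(II)(KS(KK))))(IK(I(KK(KK))(II(II)(KS(KK)))))
  [5] I(KK(KK))(II(II)(KS(KK)))
  [6] KK(KK)(II(II)(KS(KK)))
  [7] K(II(II)(KS(KK)))
  [8] K(I(II)(KS(KK)))
  [9] K(II(KS(KK)))
  [10] K(I(KS(KK)))
  [11] K(KS(KK))
  [12] KS

Answer: SAME — A ⇓ KS, B ⇓ KS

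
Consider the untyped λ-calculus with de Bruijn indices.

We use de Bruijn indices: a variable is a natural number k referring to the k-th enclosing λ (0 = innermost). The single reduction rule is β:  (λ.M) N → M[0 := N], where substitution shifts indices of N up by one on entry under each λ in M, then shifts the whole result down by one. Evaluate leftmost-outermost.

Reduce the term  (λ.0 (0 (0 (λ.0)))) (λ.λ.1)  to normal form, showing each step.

Answer: normal form = λ.λ.λ.λ.0  (in 4 steps)

Reduction:
  start: (λ.0 (0 (0 (λ.0)))) (λ.λ.1)
  →1  (λ.λ.1) ((λ.λ.1) ((λ.λ.1) (λ.0)))
  →2  λ.(λ.λ.1) ((λ.λ.1) (λ.0))
  →3  λ.λ.(λ.λ.1) (λ.0)
  →4  λ.λ.λ.λ.0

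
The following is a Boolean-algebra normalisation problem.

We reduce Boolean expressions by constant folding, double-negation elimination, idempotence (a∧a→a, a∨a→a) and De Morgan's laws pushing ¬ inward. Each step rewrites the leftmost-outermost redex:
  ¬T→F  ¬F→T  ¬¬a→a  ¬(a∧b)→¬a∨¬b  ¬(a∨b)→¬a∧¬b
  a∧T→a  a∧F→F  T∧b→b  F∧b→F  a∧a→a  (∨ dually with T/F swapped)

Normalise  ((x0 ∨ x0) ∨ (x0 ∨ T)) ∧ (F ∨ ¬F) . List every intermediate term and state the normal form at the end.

Answer: normal form = T  (in 6 steps)

Reduction:
  start: ((x0 ∨ x0) ∨ (x0 ∨ T)) ∧ (F ∨ ¬F)
  →1  (x0 ∨ (x0 ∨ T)) ∧ (F ∨ ¬F)
  →2  (x0 ∨ T) ∧ (F ∨ ¬F)
  →3  T ∧ (F ∨ ¬F)
  →4  F ∨ ¬F
  →5  ¬F
  →6  T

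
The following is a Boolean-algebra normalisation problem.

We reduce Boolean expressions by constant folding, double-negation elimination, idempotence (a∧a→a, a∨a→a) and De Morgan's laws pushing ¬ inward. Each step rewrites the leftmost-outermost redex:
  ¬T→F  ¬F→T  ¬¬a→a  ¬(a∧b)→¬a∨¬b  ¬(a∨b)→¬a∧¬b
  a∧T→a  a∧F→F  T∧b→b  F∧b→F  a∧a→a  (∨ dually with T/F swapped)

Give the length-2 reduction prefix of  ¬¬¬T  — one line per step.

  start: ¬¬¬T
  →1  ¬T
  →2  F

Answer: after 2 steps: F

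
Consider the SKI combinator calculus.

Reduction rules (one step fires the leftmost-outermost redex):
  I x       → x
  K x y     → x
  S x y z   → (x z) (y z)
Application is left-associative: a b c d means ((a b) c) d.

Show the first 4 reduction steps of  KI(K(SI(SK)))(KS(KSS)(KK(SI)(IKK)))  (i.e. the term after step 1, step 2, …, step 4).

  start: KI(K(SI(SK)))(KS(KSS)(KK(SI)(IKK)))
  step 1: I(KS(KSS)(KK(SI)(IKK)))
  step 2: KS(KSS)(KK(SI)(IKK))
  step 3: S(KK(SI)(IKK))
  step 4: S(K(IKK))

Answer: after 4 steps: S(K(IKK))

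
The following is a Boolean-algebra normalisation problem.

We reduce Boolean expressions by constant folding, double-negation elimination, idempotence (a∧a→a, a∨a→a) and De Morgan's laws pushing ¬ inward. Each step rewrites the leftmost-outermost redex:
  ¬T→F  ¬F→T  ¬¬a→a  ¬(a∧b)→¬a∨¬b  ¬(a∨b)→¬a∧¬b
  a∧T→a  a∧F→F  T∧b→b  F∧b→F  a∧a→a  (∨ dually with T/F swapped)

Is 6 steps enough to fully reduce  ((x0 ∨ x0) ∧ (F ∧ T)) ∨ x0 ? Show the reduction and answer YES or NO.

Answer: YES — reaches normal form x0 in 4 ≤ 6 steps

Working:
  start: ((x0 ∨ x0) ∧ (F ∧ T)) ∨ x0
  [1] (x0 ∧ (F ∧ T)) ∨ x0
  [2] (x0 ∧ F) ∨ x0
  [3] F ∨ x0
  [4] x0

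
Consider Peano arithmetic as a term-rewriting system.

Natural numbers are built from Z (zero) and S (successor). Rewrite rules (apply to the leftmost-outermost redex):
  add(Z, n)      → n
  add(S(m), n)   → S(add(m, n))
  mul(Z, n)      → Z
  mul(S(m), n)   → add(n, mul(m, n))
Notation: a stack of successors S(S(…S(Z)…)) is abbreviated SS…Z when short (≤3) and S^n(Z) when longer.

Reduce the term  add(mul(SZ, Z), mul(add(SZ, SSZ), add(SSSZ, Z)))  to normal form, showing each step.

Answer: normal form = S^9(Z)  (in 34 steps)

Derivation:
  start: add(mul(SZ, Z), mul(add(SZ, SSZ), add(SSSZ, Z)))
  [1] add(add(Z, mul(Z, Z)), mul(add(SZ, SSZ), add(SSSZ, Z)))
  [2] add(mul(Z, Z), mul(add(SZ, SSZ), add(SSSZ, Z)))
  [3] add(Z, mul(add(SZ, SSZ), add(SSSZ, Z)))
  [4] mul(add(SZ, SSZ), add(SSSZ, Z))
  [5] mul(S(add(Z, SSZ)), add(SSSZ, Z))
  [6] add(add(SSSZ, Z), mul(add(Z, SSZ), add(SSSZ, Z)))
  [7] add(S(add(SSZ, Z)), mul(add(Z, SSZ), add(SSSZ, Z)))
  [8] S(add(add(SSZ, Z), mul(add(Z, SSZ), add(SSSZ, Z))))
  [9] S(add(S(add(SZ, Z)), mul(add(Z, SSZ), add(SSSZ, Z))))
  [10] S(S(add(add(SZ, Z), mul(add(Z, SSZ), add(SSSZ, Z)))))
  [11] S(S(add(S(add(Z, Z)), mul(add(Z, SSZ), add(SSSZ, Z)))))
  [12] S(S(S(add(add(Z, Z), mul(add(Z, SSZ), add(SSSZ, Z))))))
  [13] S(S(S(add(Z, mul(add(Z, SSZ), add(SSSZ, Z))))))
  [14] S(S(S(mul(add(Z, SSZ), add(SSSZ, Z)))))
  [15] S(S(S(mul(SSZ, add(SSSZ, Z)))))
  [16] S(S(S(add(add(SSSZ, Z), mul(SZ, add(SSSZ, Z))))))
  [17] S(S(S(add(S(add(SSZ, Z)), mul(SZ, add(SSSZ, Z))))))
  [18] S(S(S(S(add(add(SSZ, Z), mul(SZ, add(SSSZ, Z)))))))
  [19] S(S(S(S(add(S(add(SZ, Z)), mul(SZ, add(SSSZ, Z)))))))
  [20] S(S(S(S(S(add(add(SZ, Z), mul(SZ, add(SSSZ, Z))))))))
  [21] S(S(S(S(S(add(S(add(Z, Z)), mul(SZ, add(SSSZ, Z))))))))
  [22] S(S(S(S(S(S(add(add(Z, Z), mul(SZ, add(SSSZ, Z)))))))))
  [23] S(S(S(S(S(S(add(Z, mul(SZ, add(SSSZ, Z)))))))))
  [24] S(S(S(S(S(S(mul(SZ, add(SSSZ, Z))))))))
  [25] S(S(S(S(S(S(add(add(SSSZ, Z), mul(Z, add(SSSZ, Z)))))))))
  [26] S(S(S(S(S(S(add(S(add(SSZ, Z)), mul(Z, add(SSSZ, Z)))))))))
  [27] S(S(S(S(S(S(S(add(add(SSZ, Z), mul(Z, add(SSSZ, Z))))))))))
  [28] S(S(S(S(S(S(S(add(S(add(SZ, Z)), mul(Z, add(SSSZ, Z))))))))))
  [29] S(S(S(S(S(S(S(S(add(add(SZ, Z), mul(Z, add(SSSZ, Z)))))))))))
  [30] S(S(S(S(S(S(S(S(add(S(add(Z, Z)), mul(Z, add(SSSZ, Z)))))))))))
  [31] S(S(S(S(S(S(S(S(S(add(add(Z, Z), mul(Z, add(SSSZ, Z))))))))))))
  [32] S(S(S(S(S(S(S(S(S(add(Z, mul(Z, add(SSSZ, Z))))))))))))
  [33] S(S(S(S(S(S(S(S(S(mul(Z, add(SSSZ, Z)))))))))))
  [34] S^9(Z)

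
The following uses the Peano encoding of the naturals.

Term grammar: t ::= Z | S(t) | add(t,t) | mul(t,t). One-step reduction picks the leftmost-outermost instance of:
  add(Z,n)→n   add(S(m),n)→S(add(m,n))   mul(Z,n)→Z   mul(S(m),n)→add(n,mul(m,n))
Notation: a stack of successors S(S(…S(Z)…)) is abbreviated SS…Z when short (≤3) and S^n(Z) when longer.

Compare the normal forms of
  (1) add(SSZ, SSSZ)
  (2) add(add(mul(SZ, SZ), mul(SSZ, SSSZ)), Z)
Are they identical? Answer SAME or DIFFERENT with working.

Answer: DIFFERENT — A ⇓ S^5(Z), B ⇓ S^7(Z)

Derivation:
Term A:
  start: add(SSZ, SSSZ)
  step 1: S(add(SZ, SSSZ))
  step 2: S(S(add(Z, SSSZ)))
  step 3: S^5(Z)

Term B:
  start: add(add(mul(SZ, SZ), mul(SSZ, SSSZ)), Z)
  step 1: add(add(add(SZ, mul(Z, SZ)), mul(SSZ, SSSZ)), Z)
  step 2: add(add(S(add(Z, mul(Z, SZ))), mul(SSZ, SSSZ)), Z)
  step 3: add(S(add(add(Z, mul(Z, SZ)), mul(SSZ, SSSZ))), Z)
  step 4: S(add(add(add(Z, mul(Z, SZ)), mul(SSZ, SSSZ)), Z))
  step 5: S(add(add(mul(Z, SZ), mul(SSZ, SSSZ)), Z))
  step 6: S(add(add(Z, mul(SSZ, SSSZ)), Z))
  step 7: S(add(mul(SSZ, SSSZ), Z))
  step 8: S(add(add(SSSZ, mul(SZ, SSSZ)), Z))
  step 9: S(add(S(add(SSZ, mul(SZ, SSSZ))), Z))
  step 10: S(S(add(add(SSZ, mul(SZ, SSSZ)), Z)))
  step 11: S(S(add(S(add(SZ, mul(SZ, SSSZ))), Z)))
  step 12: S(S(S(add(add(SZ, mul(SZ, SSSZ)), Z))))
  step 13: S(S(S(add(S(add(Z, mul(SZ, SSSZ))), Z))))
  step 14: S(S(S(S(add(add(Z, mul(SZ, SSSZ)), Z)))))
  step 15: S(S(S(S(add(mul(SZ, SSSZ), Z)))))
  step 16: S(S(S(S(add(add(SSSZ, mul(Z, SSSZ)), Z)))))
  step 17: S(S(S(S(add(S(add(SSZ, mul(Z, SSSZ))), Z)))))
  step 18: S(S(S(S(S(add(add(SSZ, mul(Z, SSSZ)), Z))))))
  step 19: S(S(S(S(S(add(S(add(SZ, mul(Z, SSSZ))), Z))))))
  step 20: S(S(S(S(S(S(add(add(SZ, mul(Z, SSSZ)), Z)))))))
  step 21: S(S(S(S(S(S(add(S(add(Z, mul(Z, SSSZ))), Z)))))))
  step 22: S(S(S(S(S(S(S(add(add(Z, mul(Z, SSSZ)), Z))))))))
  step 23: S(S(S(S(S(S(S(add(mul(Z, SSSZ), Z))))))))
  step 24: S(S(S(S(S(S(S(add(Z, Z))))))))
  step 25: S^7(Z)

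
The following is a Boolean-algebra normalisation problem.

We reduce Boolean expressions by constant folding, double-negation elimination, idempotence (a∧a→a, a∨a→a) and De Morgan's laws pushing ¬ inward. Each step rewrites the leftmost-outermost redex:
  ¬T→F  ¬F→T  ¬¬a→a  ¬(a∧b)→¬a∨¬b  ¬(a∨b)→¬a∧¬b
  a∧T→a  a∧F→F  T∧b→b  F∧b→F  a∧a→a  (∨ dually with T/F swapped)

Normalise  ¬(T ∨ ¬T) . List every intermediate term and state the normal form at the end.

Answer: normal form = F  (in 3 steps)

Reduction:
  start: ¬(T ∨ ¬T)
  [1] ¬T ∧ ¬¬T
  [2] F ∧ ¬¬T
  [3] F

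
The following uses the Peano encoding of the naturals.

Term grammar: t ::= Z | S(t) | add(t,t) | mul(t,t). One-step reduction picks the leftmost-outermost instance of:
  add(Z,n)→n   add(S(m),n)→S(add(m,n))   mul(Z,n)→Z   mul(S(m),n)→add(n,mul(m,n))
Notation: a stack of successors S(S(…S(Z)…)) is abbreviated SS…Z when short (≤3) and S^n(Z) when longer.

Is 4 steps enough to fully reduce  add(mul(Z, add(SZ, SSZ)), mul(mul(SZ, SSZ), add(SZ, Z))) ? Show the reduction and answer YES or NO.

  start: add(mul(Z, add(SZ, SSZ)), mul(mul(SZ, SSZ), add(SZ, Z)))
  →1  add(Z, mul(mul(SZ, SSZ), add(SZ, Z)))
  →2  mul(mul(SZ, SSZ), add(SZ, Z))
  →3  mul(add(SSZ, mul(Z, SSZ)), add(SZ, Z))
  →4  mul(S(add(SZ, mul(Z, SSZ))), add(SZ, Z))

Answer: NO — after 4 steps the term is mul(S(add(SZ, mul(Z, SSZ))), add(SZ, Z)), not yet normal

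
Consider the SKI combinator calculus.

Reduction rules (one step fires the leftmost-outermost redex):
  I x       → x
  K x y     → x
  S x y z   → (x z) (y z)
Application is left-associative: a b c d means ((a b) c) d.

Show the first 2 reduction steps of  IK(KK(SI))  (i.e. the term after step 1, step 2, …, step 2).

Answer: after 2 steps: KK

Working:
  start: IK(KK(SI))
  →1  K(KK(SI))
  →2  KK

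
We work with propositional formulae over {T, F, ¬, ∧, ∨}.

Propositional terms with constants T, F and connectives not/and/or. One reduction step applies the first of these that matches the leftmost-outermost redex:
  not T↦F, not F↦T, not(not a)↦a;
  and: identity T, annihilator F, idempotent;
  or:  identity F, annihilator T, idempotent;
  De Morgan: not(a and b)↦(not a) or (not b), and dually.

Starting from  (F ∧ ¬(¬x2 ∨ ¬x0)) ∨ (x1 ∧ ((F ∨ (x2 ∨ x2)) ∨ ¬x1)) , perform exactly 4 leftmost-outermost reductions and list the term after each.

Answer: after 4 steps: x1 ∧ (x2 ∨ ¬x1)

Working:
  start: (F ∧ ¬(¬x2 ∨ ¬x0)) ∨ (x1 ∧ ((F ∨ (x2 ∨ x2)) ∨ ¬x1))
  →1  F ∨ (x1 ∧ ((F ∨ (x2 ∨ x2)) ∨ ¬x1))
  →2  x1 ∧ ((F ∨ (x2 ∨ x2)) ∨ ¬x1)
  →3  x1 ∧ ((x2 ∨ x2) ∨ ¬x1)
  →4  x1 ∧ (x2 ∨ ¬x1)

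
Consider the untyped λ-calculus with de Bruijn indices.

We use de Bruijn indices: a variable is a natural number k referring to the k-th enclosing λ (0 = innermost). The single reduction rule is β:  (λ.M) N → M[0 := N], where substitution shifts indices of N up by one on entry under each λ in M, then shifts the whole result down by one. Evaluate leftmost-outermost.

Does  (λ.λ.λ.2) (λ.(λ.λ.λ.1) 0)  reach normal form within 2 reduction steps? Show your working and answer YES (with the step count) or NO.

  start: (λ.λ.λ.2) (λ.(λ.λ.λ.1) 0)
  step 1: λ.λ.λ.(λ.λ.λ.1) 0
  step 2: λ.λ.λ.λ.λ.1

Answer: YES — reaches normal form λ.λ.λ.λ.λ.1 in 2 ≤ 2 steps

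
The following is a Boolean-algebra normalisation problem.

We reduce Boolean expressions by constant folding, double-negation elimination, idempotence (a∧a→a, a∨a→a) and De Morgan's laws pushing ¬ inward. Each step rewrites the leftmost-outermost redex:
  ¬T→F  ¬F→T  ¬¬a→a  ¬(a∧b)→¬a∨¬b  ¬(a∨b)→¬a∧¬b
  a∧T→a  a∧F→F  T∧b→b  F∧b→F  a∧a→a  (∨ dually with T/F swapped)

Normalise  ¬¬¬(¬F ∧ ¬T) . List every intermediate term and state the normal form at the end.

  start: ¬¬¬(¬F ∧ ¬T)
  [1] ¬(¬F ∧ ¬T)
  [2] ¬¬F ∨ ¬¬T
  [3] F ∨ ¬¬T
  [4] ¬¬T
  [5] T

Answer: normal form = T  (in 5 steps)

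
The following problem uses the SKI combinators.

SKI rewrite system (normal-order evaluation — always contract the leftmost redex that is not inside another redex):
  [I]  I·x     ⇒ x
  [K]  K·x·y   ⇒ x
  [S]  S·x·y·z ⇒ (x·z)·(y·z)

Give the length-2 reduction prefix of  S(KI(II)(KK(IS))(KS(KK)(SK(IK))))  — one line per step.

Answer: after 2 steps: S(KK(IS)(KS(KK)(SK(IK))))

Derivation:
  start: S(KI(II)(KK(IS))(KS(KK)(SK(IK))))
  →1  S(I(KK(IS))(KS(KK)(SK(IK))))
  →2  S(KK(IS)(KS(KK)(SK(IK))))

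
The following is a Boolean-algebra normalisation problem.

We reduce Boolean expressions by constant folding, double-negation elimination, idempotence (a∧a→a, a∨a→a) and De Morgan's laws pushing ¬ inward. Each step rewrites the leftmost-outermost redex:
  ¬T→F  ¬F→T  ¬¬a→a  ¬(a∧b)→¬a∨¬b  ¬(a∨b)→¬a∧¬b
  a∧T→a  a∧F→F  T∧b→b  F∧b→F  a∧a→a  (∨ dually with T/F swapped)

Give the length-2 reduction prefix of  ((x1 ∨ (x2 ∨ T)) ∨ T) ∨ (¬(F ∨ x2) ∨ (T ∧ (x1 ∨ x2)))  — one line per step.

Answer: after 2 steps: T

Working:
  start: ((x1 ∨ (x2 ∨ T)) ∨ T) ∨ (¬(F ∨ x2) ∨ (T ∧ (x1 ∨ x2)))
  →1  T ∨ (¬(F ∨ x2) ∨ (T ∧ (x1 ∨ x2)))
  →2  T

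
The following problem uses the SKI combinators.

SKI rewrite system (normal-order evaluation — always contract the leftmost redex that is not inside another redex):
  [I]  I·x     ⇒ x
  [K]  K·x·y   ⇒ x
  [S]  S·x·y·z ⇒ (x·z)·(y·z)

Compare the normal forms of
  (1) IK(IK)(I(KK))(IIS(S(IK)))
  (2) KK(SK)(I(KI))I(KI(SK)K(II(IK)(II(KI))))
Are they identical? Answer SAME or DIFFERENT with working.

Term A:
  start: IK(IK)(I(KK))(IIS(S(IK)))
  →1  K(IK)(I(KK))(IIS(S(IK)))
  →2  IK(IIS(S(IK)))
  →3  K(IIS(S(IK)))
  →4  K(IS(S(IK)))
  →5  K(S(S(IK)))
  →6  K(S(SK))

Term B:
  start: KK(SK)(I(KI))I(KI(SK)K(II(IK)(II(KI))))
  →1  K(I(KI))I(KI(SK)K(II(IK)(II(KI))))
  →2  I(KI)(KI(SK)K(II(IK)(II(KI))))
  →3  KI(KI(SK)K(II(IK)(II(KI))))
  →4  I

Answer: DIFFERENT — A ⇓ K(S(SK)), B ⇓ I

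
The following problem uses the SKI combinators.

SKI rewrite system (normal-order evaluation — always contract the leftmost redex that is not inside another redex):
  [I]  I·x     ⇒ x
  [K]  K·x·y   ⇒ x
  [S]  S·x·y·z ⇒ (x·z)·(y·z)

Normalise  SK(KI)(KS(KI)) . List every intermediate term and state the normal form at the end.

Answer: normal form = S  (in 3 steps)

Derivation:
  start: SK(KI)(KS(KI))
  [1] K(KS(KI))(KI(KS(KI)))
  [2] KS(KI)
  [3] S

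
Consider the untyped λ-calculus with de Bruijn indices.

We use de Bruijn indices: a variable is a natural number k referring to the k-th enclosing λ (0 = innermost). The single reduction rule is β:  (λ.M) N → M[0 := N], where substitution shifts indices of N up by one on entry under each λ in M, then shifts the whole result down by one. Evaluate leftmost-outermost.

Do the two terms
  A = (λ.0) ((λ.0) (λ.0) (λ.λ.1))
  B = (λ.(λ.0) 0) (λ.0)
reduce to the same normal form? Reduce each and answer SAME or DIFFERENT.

Term A:
  start: (λ.0) ((λ.0) (λ.0) (λ.λ.1))
  step 1: (λ.0) (λ.0) (λ.λ.1)
  step 2: (λ.0) (λ.λ.1)
  step 3: λ.λ.1

Term B:
  start: (λ.(λ.0) 0) (λ.0)
  step 1: (λ.0) (λ.0)
  step 2: λ.0

Answer: DIFFERENT — A ⇓ λ.λ.1, B ⇓ λ.0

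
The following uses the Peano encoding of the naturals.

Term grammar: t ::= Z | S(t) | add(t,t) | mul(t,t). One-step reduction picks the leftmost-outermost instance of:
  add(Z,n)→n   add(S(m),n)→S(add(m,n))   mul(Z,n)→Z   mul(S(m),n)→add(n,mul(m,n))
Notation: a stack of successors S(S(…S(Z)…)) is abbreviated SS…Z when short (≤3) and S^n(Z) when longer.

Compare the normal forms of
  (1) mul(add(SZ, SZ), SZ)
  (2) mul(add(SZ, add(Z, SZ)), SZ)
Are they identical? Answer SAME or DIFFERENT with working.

Term A:
  start: mul(add(SZ, SZ), SZ)
  step 1: mul(S(add(Z, SZ)), SZ)
  step 2: add(SZ, mul(add(Z, SZ), SZ))
  step 3: S(add(Z, mul(add(Z, SZ), SZ)))
  step 4: S(mul(add(Z, SZ), SZ))
  step 5: S(mul(SZ, SZ))
  step 6: S(add(SZ, mul(Z, SZ)))
  step 7: S(S(add(Z, mul(Z, SZ))))
  step 8: S(S(mul(Z, SZ)))
  step 9: SSZ

Term B:
  start: mul(add(SZ, add(Z, SZ)), SZ)
  step 1: mul(S(add(Z, add(Z, SZ))), SZ)
  step 2: add(SZ, mul(add(Z, add(Z, SZ)), SZ))
  step 3: S(add(Z, mul(add(Z, add(Z, SZ)), SZ)))
  step 4: S(mul(add(Z, add(Z, SZ)), SZ))
  step 5: S(mul(add(Z, SZ), SZ))
  step 6: S(mul(SZ, SZ))
  step 7: S(add(SZ, mul(Z, SZ)))
  step 8: S(S(add(Z, mul(Z, SZ))))
  step 9: S(S(mul(Z, SZ)))
  step 10: SSZ

Answer: SAME — A ⇓ SSZ, B ⇓ SSZ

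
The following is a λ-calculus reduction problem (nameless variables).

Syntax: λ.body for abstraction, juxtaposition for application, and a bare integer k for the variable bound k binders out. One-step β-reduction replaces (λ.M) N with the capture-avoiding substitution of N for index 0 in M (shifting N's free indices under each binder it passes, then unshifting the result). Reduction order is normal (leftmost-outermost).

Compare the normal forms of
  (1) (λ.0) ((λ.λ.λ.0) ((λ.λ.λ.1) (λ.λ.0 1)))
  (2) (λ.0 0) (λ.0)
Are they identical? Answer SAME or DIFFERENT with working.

Answer: DIFFERENT — A ⇓ λ.λ.0, B ⇓ λ.0

Reduction:
Term A:
  start: (λ.0) ((λ.λ.λ.0) ((λ.λ.λ.1) (λ.λ.0 1)))
  [1] (λ.λ.λ.0) ((λ.λ.λ.1) (λ.λ.0 1))
  [2] λ.λ.0

Term B:
  start: (λ.0 0) (λ.0)
  [1] (λ.0) (λ.0)
  [2] λ.0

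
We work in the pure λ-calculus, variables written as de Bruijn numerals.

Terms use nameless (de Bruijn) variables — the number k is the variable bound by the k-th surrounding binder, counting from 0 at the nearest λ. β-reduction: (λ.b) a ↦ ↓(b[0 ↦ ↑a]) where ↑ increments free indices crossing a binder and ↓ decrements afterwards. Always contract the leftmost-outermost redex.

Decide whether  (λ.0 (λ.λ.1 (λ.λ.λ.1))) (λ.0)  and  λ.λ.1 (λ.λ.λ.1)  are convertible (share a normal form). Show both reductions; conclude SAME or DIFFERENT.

Answer: SAME — A ⇓ λ.λ.1 (λ.λ.λ.1), B ⇓ λ.λ.1 (λ.λ.λ.1)

Working:
Term A:
  start: (λ.0 (λ.λ.1 (λ.λ.λ.1))) (λ.0)
  step 1: (λ.0) (λ.λ.1 (λ.λ.λ.1))
  step 2: λ.λ.1 (λ.λ.λ.1)

Term B:
  start: λ.λ.1 (λ.λ.λ.1)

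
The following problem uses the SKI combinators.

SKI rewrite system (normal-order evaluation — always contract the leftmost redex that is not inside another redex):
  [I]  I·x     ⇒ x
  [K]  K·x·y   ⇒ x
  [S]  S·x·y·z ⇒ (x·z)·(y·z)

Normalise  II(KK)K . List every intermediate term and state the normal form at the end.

  start: II(KK)K
  [1] I(KK)K
  [2] KKK
  [3] K

Answer: normal form = K  (in 3 steps)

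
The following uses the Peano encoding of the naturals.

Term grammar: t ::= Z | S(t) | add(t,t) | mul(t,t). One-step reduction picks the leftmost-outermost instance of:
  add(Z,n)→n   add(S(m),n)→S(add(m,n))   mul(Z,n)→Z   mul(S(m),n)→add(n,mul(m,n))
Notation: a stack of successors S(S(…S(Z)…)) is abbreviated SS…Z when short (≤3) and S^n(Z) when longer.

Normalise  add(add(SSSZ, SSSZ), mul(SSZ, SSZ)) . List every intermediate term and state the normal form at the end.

  start: add(add(SSSZ, SSSZ), mul(SSZ, SSZ))
  [1] add(S(add(SSZ, SSSZ)), mul(SSZ, SSZ))
  [2] S(add(add(SSZ, SSSZ), mul(SSZ, SSZ)))
  [3] S(add(S(add(SZ, SSSZ)), mul(SSZ, SSZ)))
  [4] S(S(add(add(SZ, SSSZ), mul(SSZ, SSZ))))
  [5] S(S(add(S(add(Z, SSSZ)), mul(SSZ, SSZ))))
  [6] S(S(S(add(add(Z, SSSZ), mul(SSZ, SSZ)))))
  [7] S(S(S(add(SSSZ, mul(SSZ, SSZ)))))
  [8] S(S(S(S(add(SSZ, mul(SSZ, SSZ))))))
  [9] S(S(S(S(S(add(SZ, mul(SSZ, SSZ)))))))
  [10] S(S(S(S(S(S(add(Z, mul(SSZ, SSZ))))))))
  [11] S(S(S(S(S(S(mul(SSZ, SSZ)))))))
  [12] S(S(S(S(S(S(add(SSZ, mul(SZ, SSZ))))))))
  [13] S(S(S(S(S(S(S(add(SZ, mul(SZ, SSZ)))))))))
  [14] S(S(S(S(S(S(S(S(add(Z, mul(SZ, SSZ))))))))))
  [15] S(S(S(S(S(S(S(S(mul(SZ, SSZ)))))))))
  [16] S(S(S(S(S(S(S(S(add(SSZ, mul(Z, SSZ))))))))))
  [17] S(S(S(S(S(S(S(S(S(add(SZ, mul(Z, SSZ)))))))))))
  [18] S(S(S(S(S(S(S(S(S(S(add(Z, mul(Z, SSZ))))))))))))
  [19] S(S(S(S(S(S(S(S(S(S(mul(Z, SSZ)))))))))))
  [20] S^10(Z)

Answer: normal form = S^10(Z)  (in 20 steps)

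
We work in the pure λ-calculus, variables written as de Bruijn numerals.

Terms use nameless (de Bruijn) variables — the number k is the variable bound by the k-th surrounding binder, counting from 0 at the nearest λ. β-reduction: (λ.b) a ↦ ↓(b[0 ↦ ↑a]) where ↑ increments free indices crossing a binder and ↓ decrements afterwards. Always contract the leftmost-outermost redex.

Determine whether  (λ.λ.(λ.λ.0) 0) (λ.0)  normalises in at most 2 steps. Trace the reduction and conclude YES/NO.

Answer: YES — reaches normal form λ.λ.0 in 2 ≤ 2 steps

Working:
  start: (λ.λ.(λ.λ.0) 0) (λ.0)
  step 1: λ.(λ.λ.0) 0
  step 2: λ.λ.0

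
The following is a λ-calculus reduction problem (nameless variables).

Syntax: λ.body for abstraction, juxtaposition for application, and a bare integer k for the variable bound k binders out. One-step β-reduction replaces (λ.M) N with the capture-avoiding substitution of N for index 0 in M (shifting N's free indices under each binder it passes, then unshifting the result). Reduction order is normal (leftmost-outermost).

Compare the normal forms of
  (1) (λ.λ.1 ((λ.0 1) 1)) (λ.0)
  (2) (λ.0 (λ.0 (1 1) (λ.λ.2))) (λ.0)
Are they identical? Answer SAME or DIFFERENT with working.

Term A:
  start: (λ.λ.1 ((λ.0 1) 1)) (λ.0)
  →1  λ.(λ.0) ((λ.0 1) (λ.0))
  →2  λ.(λ.0 1) (λ.0)
  →3  λ.(λ.0) 0
  →4  λ.0

Term B:
  start: (λ.0 (λ.0 (1 1) (λ.λ.2))) (λ.0)
  →1  (λ.0) (λ.0 ((λ.0) (λ.0)) (λ.λ.2))
  →2  λ.0 ((λ.0) (λ.0)) (λ.λ.2)
  →3  λ.0 (λ.0) (λ.λ.2)

Answer: DIFFERENT — A ⇓ λ.0, B ⇓ λ.0 (λ.0) (λ.λ.2)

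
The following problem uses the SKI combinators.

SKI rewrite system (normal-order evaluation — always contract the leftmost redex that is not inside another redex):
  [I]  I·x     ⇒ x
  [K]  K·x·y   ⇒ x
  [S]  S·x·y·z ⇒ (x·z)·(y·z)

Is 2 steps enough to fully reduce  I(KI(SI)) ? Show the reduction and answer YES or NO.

  start: I(KI(SI))
  →1  KI(SI)
  →2  I

Answer: YES — reaches normal form I in 2 ≤ 2 steps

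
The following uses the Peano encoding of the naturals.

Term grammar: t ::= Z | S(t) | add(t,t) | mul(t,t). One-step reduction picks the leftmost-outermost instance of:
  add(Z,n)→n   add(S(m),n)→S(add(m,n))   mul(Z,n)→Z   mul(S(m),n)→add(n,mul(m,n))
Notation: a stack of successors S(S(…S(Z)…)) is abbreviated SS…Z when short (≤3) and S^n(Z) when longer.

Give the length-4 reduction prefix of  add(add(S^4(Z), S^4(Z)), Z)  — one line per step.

Answer: after 4 steps: S(S(add(add(SSZ, S^4(Z)), Z)))

Working:
  start: add(add(S^4(Z), S^4(Z)), Z)
  →1  add(S(add(SSSZ, S^4(Z))), Z)
  →2  S(add(add(SSSZ, S^4(Z)), Z))
  →3  S(add(S(add(SSZ, S^4(Z))), Z))
  →4  S(S(add(add(SSZ, S^4(Z)), Z)))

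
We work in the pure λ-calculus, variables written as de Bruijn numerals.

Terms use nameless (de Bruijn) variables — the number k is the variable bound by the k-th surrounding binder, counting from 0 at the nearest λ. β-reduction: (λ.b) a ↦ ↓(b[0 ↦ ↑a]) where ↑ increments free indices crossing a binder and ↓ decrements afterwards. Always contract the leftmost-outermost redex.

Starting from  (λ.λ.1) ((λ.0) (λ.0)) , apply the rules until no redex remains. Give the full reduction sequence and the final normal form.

Answer: normal form = λ.λ.0  (in 2 steps)

Working:
  start: (λ.λ.1) ((λ.0) (λ.0))
  [1] λ.(λ.0) (λ.0)
  [2] λ.λ.0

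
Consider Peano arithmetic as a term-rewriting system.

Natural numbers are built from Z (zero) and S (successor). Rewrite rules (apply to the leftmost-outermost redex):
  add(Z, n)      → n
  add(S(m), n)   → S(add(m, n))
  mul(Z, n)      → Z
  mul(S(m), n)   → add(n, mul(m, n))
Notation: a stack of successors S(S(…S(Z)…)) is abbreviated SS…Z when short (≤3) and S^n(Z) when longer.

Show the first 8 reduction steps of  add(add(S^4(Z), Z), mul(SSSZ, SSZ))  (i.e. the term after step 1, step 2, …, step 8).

Answer: after 8 steps: S(S(S(S(add(add(Z, Z), mul(SSSZ, SSZ))))))

Derivation:
  start: add(add(S^4(Z), Z), mul(SSSZ, SSZ))
  step 1: add(S(add(SSSZ, Z)), mul(SSSZ, SSZ))
  step 2: S(add(add(SSSZ, Z), mul(SSSZ, SSZ)))
  step 3: S(add(S(add(SSZ, Z)), mul(SSSZ, SSZ)))
  step 4: S(S(add(add(SSZ, Z), mul(SSSZ, SSZ))))
  step 5: S(S(add(S(add(SZ, Z)), mul(SSSZ, SSZ))))
  step 6: S(S(S(add(add(SZ, Z), mul(SSSZ, SSZ)))))
  step 7: S(S(S(add(S(add(Z, Z)), mul(SSSZ, SSZ)))))
  step 8: S(S(S(S(add(add(Z, Z), mul(SSSZ, SSZ))))))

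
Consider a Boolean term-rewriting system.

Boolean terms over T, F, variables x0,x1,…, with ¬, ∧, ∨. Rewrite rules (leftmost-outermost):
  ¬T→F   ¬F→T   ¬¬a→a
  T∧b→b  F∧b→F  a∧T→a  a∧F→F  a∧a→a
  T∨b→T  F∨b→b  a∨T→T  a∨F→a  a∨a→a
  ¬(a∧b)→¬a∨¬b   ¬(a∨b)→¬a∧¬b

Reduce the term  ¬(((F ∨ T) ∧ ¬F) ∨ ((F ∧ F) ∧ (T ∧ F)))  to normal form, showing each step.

Answer: normal form = F  (in 9 steps)

Working:
  start: ¬(((F ∨ T) ∧ ¬F) ∨ ((F ∧ F) ∧ (T ∧ F)))
  step 1: ¬((F ∨ T) ∧ ¬F) ∧ ¬((F ∧ F) ∧ (T ∧ F))
  step 2: (¬(F ∨ T) ∨ ¬¬F) ∧ ¬((F ∧ F) ∧ (T ∧ F))
  step 3: ((¬F ∧ ¬T) ∨ ¬¬F) ∧ ¬((F ∧ F) ∧ (T ∧ F))
  step 4: ((T ∧ ¬T) ∨ ¬¬F) ∧ ¬((F ∧ F) ∧ (T ∧ F))
  step 5: (¬T ∨ ¬¬F) ∧ ¬((F ∧ F) ∧ (T ∧ F))
  step 6: (F ∨ ¬¬F) ∧ ¬((F ∧ F) ∧ (T ∧ F))
  step 7: ¬¬F ∧ ¬((F ∧ F) ∧ (T ∧ F))
  step 8: F ∧ ¬((F ∧ F) ∧ (T ∧ F))
  step 9: F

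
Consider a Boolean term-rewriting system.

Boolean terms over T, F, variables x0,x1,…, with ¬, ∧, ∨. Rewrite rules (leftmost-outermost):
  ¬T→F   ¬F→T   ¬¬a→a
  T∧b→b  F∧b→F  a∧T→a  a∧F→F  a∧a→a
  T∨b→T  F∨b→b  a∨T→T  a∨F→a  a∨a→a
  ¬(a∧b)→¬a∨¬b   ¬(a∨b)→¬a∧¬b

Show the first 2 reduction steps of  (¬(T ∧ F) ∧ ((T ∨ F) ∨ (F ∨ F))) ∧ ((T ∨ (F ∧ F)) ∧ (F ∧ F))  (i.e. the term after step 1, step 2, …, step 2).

Answer: after 2 steps: ((F ∨ ¬F) ∧ ((T ∨ F) ∨ (F ∨ F))) ∧ ((T ∨ (F ∧ F)) ∧ (F ∧ F))

Derivation:
  start: (¬(T ∧ F) ∧ ((T ∨ F) ∨ (F ∨ F))) ∧ ((T ∨ (F ∧ F)) ∧ (F ∧ F))
  [1] ((¬T ∨ ¬F) ∧ ((T ∨ F) ∨ (F ∨ F))) ∧ ((T ∨ (F ∧ F)) ∧ (F ∧ F))
  [2] ((F ∨ ¬F) ∧ ((T ∨ F) ∨ (F ∨ F))) ∧ ((T ∨ (F ∧ F)) ∧ (F ∧ F))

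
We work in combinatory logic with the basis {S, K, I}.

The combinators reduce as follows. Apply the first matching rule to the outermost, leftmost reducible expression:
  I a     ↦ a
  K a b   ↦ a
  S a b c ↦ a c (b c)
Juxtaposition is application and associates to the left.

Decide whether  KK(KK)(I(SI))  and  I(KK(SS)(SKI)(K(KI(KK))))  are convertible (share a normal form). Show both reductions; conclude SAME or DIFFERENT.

Term A:
  start: KK(KK)(I(SI))
  step 1: K(I(SI))
  step 2: K(SI)

Term B:
  start: I(KK(SS)(SKI)(K(KI(KK))))
  step 1: KK(SS)(SKI)(K(KI(KK)))
  step 2: K(SKI)(K(KI(KK)))
  step 3: SKI

Answer: DIFFERENT — A ⇓ K(SI), B ⇓ SKI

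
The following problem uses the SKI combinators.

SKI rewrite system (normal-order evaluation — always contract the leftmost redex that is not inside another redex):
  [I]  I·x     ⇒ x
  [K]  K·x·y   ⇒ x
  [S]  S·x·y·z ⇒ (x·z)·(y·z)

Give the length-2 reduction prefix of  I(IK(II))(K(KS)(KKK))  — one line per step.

  start: I(IK(II))(K(KS)(KKK))
  step 1: IK(II)(K(KS)(KKK))
  step 2: K(II)(K(KS)(KKK))

Answer: after 2 steps: K(II)(K(KS)(KKK))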